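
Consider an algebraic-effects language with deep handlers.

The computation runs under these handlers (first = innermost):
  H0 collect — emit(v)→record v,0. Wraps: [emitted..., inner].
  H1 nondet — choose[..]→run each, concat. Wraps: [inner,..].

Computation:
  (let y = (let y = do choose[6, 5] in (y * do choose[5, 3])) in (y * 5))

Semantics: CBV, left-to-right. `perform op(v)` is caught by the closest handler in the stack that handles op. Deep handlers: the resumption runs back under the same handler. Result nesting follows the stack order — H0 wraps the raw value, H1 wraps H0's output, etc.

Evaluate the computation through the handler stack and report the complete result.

Answer: [[150], [90], [125], [75]]

Working:
choose[6, 5] @ H1
  branch[0] choose=6:
    choose[5, 3] @ H1
      branch[0] choose=5:
        H0 returns [150]
        H1 returns [[150]]
      branch[1] choose=3:
        H0 returns [90]
        H1 returns [[90]]
  branch[1] choose=5:
    choose[5, 3] @ H1
      branch[0] choose=5:
        H0 returns [125]
        H1 returns [[125]]
      branch[1] choose=3:
        H0 returns [75]
        H1 returns [[75]]
= [[150], [90], [125], [75]]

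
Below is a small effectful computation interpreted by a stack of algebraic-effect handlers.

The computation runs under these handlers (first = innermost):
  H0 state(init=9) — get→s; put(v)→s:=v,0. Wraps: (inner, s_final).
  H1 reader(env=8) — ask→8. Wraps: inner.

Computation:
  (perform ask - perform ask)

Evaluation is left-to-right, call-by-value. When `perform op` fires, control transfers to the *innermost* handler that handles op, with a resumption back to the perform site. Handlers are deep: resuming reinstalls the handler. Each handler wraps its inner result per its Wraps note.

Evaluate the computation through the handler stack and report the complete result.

Answer: (0, 9)

Step-by-step:
ask @ H1 ⇒ 8
ask @ H1 ⇒ 8
H0 returns (0, 9)
H1 returns (0, 9)
= (0, 9)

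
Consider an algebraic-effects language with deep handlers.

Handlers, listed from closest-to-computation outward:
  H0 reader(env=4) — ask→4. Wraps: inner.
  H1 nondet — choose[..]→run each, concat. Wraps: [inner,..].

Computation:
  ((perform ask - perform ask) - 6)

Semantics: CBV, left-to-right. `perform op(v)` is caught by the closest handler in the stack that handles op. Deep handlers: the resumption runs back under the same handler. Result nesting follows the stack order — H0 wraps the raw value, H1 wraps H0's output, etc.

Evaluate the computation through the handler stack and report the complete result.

Working:
ask @ H0 ⇒ 4
ask @ H0 ⇒ 4
H0 returns -6
H1 returns [-6]
= [-6]

Answer: [-6]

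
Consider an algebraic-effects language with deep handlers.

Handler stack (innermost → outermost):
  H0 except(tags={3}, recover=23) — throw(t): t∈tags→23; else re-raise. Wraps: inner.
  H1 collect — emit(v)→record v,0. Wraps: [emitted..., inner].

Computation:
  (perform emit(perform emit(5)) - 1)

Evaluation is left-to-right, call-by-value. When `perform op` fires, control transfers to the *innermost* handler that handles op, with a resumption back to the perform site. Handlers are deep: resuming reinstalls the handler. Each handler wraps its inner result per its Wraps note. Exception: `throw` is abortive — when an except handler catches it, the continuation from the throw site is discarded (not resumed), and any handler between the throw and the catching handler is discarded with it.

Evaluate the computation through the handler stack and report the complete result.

Answer: [5, 0, -1]

Step-by-step:
emit(5) @ H1 ⇒ out+=5
emit(0) @ H1 ⇒ out+=0
H0 returns -1
H1 returns [5, 0, -1]
= [5, 0, -1]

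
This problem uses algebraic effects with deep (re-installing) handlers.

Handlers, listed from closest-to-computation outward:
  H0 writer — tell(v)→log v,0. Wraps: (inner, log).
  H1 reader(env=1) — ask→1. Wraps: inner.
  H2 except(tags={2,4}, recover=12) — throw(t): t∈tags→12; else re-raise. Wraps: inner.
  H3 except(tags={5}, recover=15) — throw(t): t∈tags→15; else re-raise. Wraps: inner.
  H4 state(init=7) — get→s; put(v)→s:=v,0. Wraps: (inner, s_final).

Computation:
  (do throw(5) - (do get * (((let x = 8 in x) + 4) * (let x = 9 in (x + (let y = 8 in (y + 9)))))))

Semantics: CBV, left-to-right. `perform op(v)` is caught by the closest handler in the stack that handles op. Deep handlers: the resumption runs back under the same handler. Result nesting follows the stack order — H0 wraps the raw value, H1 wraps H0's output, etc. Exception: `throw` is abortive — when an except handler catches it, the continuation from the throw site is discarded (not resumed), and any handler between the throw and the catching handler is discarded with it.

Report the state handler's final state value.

Answer: 7

Step-by-step:
throw(5) @ H2 re-raised
throw(5) @ H3 caught ⇒ 15
H4 returns (15, 7)
= (15, 7)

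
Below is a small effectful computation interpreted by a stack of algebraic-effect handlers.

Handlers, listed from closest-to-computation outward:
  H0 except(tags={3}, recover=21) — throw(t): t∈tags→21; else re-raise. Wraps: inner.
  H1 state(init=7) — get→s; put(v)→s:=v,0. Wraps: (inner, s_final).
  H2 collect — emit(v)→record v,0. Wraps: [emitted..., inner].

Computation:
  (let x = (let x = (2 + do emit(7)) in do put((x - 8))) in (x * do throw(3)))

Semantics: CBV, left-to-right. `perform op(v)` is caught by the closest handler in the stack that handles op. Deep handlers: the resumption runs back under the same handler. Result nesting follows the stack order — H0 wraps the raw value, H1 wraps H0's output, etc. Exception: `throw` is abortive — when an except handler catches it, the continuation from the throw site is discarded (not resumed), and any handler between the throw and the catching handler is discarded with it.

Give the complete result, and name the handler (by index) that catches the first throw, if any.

Answer: [7, (21, -6)] ; first throw caught by: H0

Working:
emit(7) @ H2 ⇒ out+=7
put(-6) @ H1 ⇒ s:=-6
throw(3) @ H0 caught ⇒ 21
H1 returns (21, -6)
H2 returns [7, (21, -6)]
= [7, (21, -6)]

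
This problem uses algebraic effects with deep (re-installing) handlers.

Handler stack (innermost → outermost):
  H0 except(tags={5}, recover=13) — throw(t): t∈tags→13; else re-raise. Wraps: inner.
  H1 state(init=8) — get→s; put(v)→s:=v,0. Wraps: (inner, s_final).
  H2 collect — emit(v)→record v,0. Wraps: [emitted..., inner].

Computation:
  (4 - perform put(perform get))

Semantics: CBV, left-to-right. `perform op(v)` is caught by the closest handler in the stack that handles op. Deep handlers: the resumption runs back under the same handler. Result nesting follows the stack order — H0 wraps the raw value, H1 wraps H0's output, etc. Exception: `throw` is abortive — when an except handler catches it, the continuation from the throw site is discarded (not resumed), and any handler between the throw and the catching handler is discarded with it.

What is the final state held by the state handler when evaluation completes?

Step-by-step:
get @ H1 ⇒ 8
put(8) @ H1 ⇒ s:=8
H0 returns 4
H1 returns (4, 8)
H2 returns [(4, 8)]
= [(4, 8)]

Answer: 8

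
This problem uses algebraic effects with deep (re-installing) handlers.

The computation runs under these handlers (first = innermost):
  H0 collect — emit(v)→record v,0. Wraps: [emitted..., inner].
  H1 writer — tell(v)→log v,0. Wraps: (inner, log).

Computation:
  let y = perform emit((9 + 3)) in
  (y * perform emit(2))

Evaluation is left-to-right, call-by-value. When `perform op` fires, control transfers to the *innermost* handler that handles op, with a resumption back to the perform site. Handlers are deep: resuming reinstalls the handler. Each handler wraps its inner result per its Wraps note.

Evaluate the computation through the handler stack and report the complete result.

Working:
emit(12) @ H0 ⇒ out+=12
emit(2) @ H0 ⇒ out+=2
H0 returns [12, 2, 0]
H1 returns ([12, 2, 0], ())
= ([12, 2, 0], ())

Answer: ([12, 2, 0], ())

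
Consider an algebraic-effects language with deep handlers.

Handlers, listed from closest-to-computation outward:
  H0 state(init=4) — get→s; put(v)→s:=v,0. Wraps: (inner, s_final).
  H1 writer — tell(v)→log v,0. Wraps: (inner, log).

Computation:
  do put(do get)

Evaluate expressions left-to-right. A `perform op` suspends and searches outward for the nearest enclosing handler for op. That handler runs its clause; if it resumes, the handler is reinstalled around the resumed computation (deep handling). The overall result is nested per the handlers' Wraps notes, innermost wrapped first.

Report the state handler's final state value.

Working:
get @ H0 ⇒ 4
put(4) @ H0 ⇒ s:=4
H0 returns (0, 4)
H1 returns ((0, 4), ())
= ((0, 4), ())

Answer: 4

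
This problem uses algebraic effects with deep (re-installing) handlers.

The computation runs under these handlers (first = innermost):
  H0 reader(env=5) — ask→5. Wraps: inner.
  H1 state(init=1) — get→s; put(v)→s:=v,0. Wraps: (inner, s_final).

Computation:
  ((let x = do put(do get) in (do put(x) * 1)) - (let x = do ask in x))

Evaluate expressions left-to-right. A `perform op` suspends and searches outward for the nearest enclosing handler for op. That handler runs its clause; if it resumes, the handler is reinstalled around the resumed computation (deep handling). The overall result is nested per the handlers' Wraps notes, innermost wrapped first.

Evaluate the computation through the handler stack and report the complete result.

Step-by-step:
get @ H1 ⇒ 1
put(1) @ H1 ⇒ s:=1
put(0) @ H1 ⇒ s:=0
ask @ H0 ⇒ 5
H0 returns -5
H1 returns (-5, 0)
= (-5, 0)

Answer: (-5, 0)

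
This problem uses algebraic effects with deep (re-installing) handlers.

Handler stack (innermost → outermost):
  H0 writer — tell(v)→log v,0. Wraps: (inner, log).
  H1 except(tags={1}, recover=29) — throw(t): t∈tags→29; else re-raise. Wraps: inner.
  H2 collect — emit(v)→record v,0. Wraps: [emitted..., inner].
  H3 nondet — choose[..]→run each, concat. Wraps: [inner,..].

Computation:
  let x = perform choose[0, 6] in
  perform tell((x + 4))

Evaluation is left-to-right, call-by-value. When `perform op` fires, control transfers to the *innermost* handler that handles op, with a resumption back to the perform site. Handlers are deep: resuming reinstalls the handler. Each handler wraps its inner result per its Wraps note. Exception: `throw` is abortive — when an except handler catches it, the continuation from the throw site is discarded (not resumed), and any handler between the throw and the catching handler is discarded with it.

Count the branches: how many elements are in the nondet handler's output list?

Answer: 2

Evaluation trace:
choose[0, 6] @ H3
  branch[0] choose=0:
    tell(4) @ H0 ⇒ log+=4
    H0 returns (0, (4))
    H1 returns (0, (4))
    H2 returns [(0, (4))]
    H3 returns [[(0, (4))]]
  branch[1] choose=6:
    tell(10) @ H0 ⇒ log+=10
    H0 returns (0, (10))
    H1 returns (0, (10))
    H2 returns [(0, (10))]
    H3 returns [[(0, (10))]]
= [[(0, (4))], [(0, (10))]]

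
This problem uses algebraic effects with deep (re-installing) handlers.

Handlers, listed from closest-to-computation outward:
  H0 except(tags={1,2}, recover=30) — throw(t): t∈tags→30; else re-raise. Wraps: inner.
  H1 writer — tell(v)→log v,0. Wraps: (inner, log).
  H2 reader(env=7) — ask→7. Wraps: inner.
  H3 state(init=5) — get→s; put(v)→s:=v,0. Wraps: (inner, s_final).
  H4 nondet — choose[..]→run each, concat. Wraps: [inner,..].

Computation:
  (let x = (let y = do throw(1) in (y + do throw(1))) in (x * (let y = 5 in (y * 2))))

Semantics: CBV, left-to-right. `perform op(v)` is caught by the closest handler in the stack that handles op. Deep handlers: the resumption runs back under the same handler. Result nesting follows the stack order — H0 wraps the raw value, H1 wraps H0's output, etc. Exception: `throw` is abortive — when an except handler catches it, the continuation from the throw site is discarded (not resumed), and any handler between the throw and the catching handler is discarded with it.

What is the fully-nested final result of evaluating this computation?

Working:
throw(1) @ H0 caught ⇒ 30
H1 returns (30, ())
H2 returns (30, ())
H3 returns ((30, ()), 5)
H4 returns [((30, ()), 5)]
= [((30, ()), 5)]

Answer: [((30, ()), 5)]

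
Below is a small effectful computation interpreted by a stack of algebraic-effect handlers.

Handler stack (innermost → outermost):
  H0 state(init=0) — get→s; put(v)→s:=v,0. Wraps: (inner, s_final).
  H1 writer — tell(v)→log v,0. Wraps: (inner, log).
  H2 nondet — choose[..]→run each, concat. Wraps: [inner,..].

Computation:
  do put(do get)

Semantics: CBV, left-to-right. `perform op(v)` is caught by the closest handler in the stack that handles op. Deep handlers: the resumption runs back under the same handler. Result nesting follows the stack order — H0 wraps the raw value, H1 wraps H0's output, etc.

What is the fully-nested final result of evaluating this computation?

Answer: [((0, 0), ())]

Evaluation trace:
get @ H0 ⇒ 0
put(0) @ H0 ⇒ s:=0
H0 returns (0, 0)
H1 returns ((0, 0), ())
H2 returns [((0, 0), ())]
= [((0, 0), ())]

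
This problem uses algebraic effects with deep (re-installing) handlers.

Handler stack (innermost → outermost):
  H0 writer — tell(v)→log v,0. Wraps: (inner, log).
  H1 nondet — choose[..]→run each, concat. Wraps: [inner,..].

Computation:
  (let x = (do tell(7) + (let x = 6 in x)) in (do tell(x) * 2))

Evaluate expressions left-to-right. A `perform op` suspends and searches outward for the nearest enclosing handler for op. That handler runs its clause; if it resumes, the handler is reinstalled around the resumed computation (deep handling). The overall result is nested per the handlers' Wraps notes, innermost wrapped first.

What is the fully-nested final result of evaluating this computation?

Answer: [(0, (7, 6))]

Working:
tell(7) @ H0 ⇒ log+=7
tell(6) @ H0 ⇒ log+=6
H0 returns (0, (7, 6))
H1 returns [(0, (7, 6))]
= [(0, (7, 6))]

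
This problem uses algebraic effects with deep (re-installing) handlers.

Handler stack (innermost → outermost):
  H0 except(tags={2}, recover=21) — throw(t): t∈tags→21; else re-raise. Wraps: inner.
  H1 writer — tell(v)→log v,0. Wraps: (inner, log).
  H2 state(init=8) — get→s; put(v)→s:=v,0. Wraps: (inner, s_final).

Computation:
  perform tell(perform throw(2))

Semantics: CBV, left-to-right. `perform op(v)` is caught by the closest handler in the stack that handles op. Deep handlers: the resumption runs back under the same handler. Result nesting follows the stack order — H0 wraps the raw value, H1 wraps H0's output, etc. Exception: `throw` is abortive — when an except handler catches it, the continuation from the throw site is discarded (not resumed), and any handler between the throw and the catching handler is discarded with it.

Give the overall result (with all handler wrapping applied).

Evaluation trace:
throw(2) @ H0 caught ⇒ 21
H1 returns (21, ())
H2 returns ((21, ()), 8)
= ((21, ()), 8)

Answer: ((21, ()), 8)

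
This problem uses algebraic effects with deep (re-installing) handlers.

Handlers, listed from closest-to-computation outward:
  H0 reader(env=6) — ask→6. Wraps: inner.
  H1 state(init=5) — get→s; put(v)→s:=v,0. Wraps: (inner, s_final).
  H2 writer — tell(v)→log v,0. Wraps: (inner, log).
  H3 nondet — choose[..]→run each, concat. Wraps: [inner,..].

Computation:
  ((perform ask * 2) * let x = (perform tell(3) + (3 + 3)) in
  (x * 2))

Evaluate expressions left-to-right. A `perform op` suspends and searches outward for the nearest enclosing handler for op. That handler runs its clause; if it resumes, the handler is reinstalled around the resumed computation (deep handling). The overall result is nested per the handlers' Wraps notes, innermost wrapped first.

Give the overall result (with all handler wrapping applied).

Step-by-step:
ask @ H0 ⇒ 6
tell(3) @ H2 ⇒ log+=3
H0 returns 144
H1 returns (144, 5)
H2 returns ((144, 5), (3))
H3 returns [((144, 5), (3))]
= [((144, 5), (3))]

Answer: [((144, 5), (3))]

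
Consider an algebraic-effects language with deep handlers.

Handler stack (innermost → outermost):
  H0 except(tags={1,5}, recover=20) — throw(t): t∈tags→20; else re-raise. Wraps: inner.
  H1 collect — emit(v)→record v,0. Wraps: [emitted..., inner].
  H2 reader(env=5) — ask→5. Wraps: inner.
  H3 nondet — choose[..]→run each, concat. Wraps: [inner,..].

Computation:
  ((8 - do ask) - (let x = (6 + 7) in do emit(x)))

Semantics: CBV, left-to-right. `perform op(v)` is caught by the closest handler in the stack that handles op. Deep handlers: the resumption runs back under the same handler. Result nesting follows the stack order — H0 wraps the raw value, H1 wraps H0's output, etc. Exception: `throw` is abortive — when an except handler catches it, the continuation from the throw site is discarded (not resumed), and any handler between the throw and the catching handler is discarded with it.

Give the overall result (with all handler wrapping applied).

Step-by-step:
ask @ H2 ⇒ 5
emit(13) @ H1 ⇒ out+=13
H0 returns 3
H1 returns [13, 3]
H2 returns [13, 3]
H3 returns [[13, 3]]
= [[13, 3]]

Answer: [[13, 3]]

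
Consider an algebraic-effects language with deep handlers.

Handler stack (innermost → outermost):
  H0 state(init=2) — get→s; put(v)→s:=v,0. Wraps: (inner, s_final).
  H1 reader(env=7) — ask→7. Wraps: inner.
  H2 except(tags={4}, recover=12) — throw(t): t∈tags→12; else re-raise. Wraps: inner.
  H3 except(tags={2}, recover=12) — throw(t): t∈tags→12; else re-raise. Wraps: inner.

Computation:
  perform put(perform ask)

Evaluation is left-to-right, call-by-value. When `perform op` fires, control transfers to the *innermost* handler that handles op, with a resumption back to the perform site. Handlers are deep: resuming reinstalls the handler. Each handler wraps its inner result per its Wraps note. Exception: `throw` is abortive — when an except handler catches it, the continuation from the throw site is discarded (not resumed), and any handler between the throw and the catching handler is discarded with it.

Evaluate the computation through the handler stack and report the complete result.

Answer: (0, 7)

Evaluation trace:
ask @ H1 ⇒ 7
put(7) @ H0 ⇒ s:=7
H0 returns (0, 7)
H1 returns (0, 7)
H2 returns (0, 7)
H3 returns (0, 7)
= (0, 7)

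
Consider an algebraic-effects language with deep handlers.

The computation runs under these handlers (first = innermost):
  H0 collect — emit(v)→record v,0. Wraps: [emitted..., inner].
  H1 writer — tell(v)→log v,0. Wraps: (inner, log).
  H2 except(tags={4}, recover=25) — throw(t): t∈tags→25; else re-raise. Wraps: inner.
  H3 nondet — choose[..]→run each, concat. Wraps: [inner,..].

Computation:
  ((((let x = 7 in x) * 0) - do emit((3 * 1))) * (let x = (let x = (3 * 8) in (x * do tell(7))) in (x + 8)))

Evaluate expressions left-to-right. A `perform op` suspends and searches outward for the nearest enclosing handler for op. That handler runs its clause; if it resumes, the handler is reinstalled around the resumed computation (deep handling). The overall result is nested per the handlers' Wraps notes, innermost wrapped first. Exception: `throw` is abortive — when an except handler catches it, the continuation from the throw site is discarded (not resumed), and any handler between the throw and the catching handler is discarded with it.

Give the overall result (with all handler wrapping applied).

Answer: [([3, 0], (7))]

Working:
emit(3) @ H0 ⇒ out+=3
tell(7) @ H1 ⇒ log+=7
H0 returns [3, 0]
H1 returns ([3, 0], (7))
H2 returns ([3, 0], (7))
H3 returns [([3, 0], (7))]
= [([3, 0], (7))]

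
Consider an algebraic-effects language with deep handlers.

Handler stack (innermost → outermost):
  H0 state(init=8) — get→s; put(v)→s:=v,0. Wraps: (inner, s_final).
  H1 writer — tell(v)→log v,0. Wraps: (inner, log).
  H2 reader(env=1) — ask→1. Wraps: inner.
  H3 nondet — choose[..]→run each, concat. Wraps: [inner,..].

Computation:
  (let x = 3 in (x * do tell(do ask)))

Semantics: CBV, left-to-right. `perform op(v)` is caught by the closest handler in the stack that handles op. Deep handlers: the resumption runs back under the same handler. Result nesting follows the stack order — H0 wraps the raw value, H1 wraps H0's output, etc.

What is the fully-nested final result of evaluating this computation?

Answer: [((0, 8), (1))]

Step-by-step:
ask @ H2 ⇒ 1
tell(1) @ H1 ⇒ log+=1
H0 returns (0, 8)
H1 returns ((0, 8), (1))
H2 returns ((0, 8), (1))
H3 returns [((0, 8), (1))]
= [((0, 8), (1))]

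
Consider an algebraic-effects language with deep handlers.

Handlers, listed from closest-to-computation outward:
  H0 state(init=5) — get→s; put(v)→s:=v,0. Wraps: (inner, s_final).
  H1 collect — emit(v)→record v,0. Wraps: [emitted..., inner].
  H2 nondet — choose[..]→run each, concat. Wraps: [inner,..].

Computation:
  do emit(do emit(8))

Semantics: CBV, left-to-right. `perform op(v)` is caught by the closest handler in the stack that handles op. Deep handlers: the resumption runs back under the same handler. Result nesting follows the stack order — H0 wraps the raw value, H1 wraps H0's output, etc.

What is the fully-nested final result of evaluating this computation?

Answer: [[8, 0, (0, 5)]]

Evaluation trace:
emit(8) @ H1 ⇒ out+=8
emit(0) @ H1 ⇒ out+=0
H0 returns (0, 5)
H1 returns [8, 0, (0, 5)]
H2 returns [[8, 0, (0, 5)]]
= [[8, 0, (0, 5)]]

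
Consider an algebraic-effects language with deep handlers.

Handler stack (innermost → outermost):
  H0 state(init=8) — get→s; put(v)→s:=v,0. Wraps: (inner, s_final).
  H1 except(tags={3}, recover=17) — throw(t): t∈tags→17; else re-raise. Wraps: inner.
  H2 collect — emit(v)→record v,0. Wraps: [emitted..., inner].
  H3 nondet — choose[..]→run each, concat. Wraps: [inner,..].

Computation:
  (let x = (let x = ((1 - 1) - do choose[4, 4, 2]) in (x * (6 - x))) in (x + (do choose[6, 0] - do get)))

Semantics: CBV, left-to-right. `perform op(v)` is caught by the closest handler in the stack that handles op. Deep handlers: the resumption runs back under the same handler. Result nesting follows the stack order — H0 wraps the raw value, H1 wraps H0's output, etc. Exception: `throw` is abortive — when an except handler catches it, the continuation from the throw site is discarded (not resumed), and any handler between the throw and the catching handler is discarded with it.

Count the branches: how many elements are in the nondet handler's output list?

Working:
choose[4, 4, 2] @ H3
  branch[0] choose=4:
    choose[6, 0] @ H3
      branch[0] choose=6:
        get @ H0 ⇒ 8
        H0 returns (-42, 8)
        H1 returns (-42, 8)
        H2 returns [(-42, 8)]
        H3 returns [[(-42, 8)]]
      branch[1] choose=0:
        get @ H0 ⇒ 8
        H0 returns (-48, 8)
        H1 returns (-48, 8)
        H2 returns [(-48, 8)]
        H3 returns [[(-48, 8)]]
  branch[1] choose=4:
    choose[6, 0] @ H3
      branch[0] choose=6:
        get @ H0 ⇒ 8
        H0 returns (-42, 8)
        H1 returns (-42, 8)
        H2 returns [(-42, 8)]
        H3 returns [[(-42, 8)]]
      branch[1] choose=0:
        get @ H0 ⇒ 8
        H0 returns (-48, 8)
        H1 returns (-48, 8)
        H2 returns [(-48, 8)]
        H3 returns [[(-48, 8)]]
  branch[2] choose=2:
    choose[6, 0] @ H3
      branch[0] choose=6:
        get @ H0 ⇒ 8
        H0 returns (-18, 8)
        H1 returns (-18, 8)
        H2 returns [(-18, 8)]
        H3 returns [[(-18, 8)]]
      branch[1] choose=0:
        get @ H0 ⇒ 8
        H0 returns (-24, 8)
        H1 returns (-24, 8)
        H2 returns [(-24, 8)]
        H3 returns [[(-24, 8)]]
= [[(-42, 8)], [(-48, 8)], [(-42, 8)], [(-48, 8)], [(-18, 8)], [(-24, 8)]]

Answer: 6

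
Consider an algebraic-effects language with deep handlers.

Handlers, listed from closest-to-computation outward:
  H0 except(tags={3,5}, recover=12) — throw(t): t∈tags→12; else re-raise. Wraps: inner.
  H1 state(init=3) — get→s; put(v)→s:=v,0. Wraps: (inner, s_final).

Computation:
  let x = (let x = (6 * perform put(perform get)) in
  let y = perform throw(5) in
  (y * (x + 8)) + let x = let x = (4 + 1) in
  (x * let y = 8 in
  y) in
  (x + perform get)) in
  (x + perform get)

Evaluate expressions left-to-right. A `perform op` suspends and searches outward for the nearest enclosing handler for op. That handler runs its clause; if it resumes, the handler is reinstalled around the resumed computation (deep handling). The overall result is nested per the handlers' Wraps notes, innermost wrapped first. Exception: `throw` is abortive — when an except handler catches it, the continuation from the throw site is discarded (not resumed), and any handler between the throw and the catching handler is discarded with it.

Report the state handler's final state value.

Answer: 3

Step-by-step:
get @ H1 ⇒ 3
put(3) @ H1 ⇒ s:=3
throw(5) @ H0 caught ⇒ 12
H1 returns (12, 3)
= (12, 3)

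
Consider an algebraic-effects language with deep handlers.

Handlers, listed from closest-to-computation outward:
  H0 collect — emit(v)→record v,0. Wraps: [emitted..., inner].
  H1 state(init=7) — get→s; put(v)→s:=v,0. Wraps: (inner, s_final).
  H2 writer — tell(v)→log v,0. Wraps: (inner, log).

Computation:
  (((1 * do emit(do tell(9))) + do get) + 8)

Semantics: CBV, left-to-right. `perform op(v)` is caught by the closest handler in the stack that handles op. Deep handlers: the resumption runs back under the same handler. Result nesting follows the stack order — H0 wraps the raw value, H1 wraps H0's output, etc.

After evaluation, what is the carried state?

Working:
tell(9) @ H2 ⇒ log+=9
emit(0) @ H0 ⇒ out+=0
get @ H1 ⇒ 7
H0 returns [0, 15]
H1 returns ([0, 15], 7)
H2 returns (([0, 15], 7), (9))
= (([0, 15], 7), (9))

Answer: 7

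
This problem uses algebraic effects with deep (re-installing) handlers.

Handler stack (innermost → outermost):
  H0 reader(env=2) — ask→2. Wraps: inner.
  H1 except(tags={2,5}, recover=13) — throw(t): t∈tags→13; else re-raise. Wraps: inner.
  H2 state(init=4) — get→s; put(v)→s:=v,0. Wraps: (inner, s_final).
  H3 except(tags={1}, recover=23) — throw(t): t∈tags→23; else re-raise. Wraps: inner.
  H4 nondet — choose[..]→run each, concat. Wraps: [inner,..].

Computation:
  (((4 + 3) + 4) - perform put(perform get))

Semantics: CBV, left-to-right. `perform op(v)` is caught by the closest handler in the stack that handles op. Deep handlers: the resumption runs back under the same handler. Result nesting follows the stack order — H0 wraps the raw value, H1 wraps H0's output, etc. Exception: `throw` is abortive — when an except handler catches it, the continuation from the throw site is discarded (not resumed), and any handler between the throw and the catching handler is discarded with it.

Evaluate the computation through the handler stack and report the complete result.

Answer: [(11, 4)]

Evaluation trace:
get @ H2 ⇒ 4
put(4) @ H2 ⇒ s:=4
H0 returns 11
H1 returns 11
H2 returns (11, 4)
H3 returns (11, 4)
H4 returns [(11, 4)]
= [(11, 4)]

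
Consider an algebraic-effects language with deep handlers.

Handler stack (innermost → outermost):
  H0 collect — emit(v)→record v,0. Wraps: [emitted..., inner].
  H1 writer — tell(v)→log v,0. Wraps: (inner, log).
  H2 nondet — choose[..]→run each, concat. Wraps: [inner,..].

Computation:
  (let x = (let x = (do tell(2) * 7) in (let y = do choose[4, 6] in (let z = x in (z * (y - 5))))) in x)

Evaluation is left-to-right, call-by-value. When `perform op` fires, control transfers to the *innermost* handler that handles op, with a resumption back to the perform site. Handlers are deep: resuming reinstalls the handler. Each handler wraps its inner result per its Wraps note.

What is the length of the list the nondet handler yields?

Working:
tell(2) @ H1 ⇒ log+=2
choose[4, 6] @ H2
  branch[0] choose=4:
    H0 returns [0]
    H1 returns ([0], (2))
    H2 returns [([0], (2))]
  branch[1] choose=6:
    H0 returns [0]
    H1 returns ([0], (2))
    H2 returns [([0], (2))]
= [([0], (2)), ([0], (2))]

Answer: 2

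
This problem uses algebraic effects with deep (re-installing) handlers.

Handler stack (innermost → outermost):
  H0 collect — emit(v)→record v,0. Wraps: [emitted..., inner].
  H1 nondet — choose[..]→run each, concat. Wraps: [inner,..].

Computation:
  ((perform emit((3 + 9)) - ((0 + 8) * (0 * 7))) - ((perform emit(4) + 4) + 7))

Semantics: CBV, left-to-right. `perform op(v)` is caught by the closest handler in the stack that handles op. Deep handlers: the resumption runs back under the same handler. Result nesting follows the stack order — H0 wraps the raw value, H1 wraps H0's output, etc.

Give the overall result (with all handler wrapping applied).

Working:
emit(12) @ H0 ⇒ out+=12
emit(4) @ H0 ⇒ out+=4
H0 returns [12, 4, -11]
H1 returns [[12, 4, -11]]
= [[12, 4, -11]]

Answer: [[12, 4, -11]]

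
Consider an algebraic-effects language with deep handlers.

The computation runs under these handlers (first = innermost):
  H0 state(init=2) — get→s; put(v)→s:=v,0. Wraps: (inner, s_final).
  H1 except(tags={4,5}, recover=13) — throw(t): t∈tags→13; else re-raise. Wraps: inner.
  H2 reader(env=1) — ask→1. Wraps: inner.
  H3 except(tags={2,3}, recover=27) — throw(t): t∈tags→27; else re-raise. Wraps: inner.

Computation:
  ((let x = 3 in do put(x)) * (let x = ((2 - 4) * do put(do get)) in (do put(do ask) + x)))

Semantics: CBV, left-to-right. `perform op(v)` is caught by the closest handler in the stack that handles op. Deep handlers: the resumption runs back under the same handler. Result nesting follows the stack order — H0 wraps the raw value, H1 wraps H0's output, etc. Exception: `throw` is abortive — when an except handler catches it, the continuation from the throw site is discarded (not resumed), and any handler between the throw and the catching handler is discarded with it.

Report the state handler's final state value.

Answer: 1

Working:
put(3) @ H0 ⇒ s:=3
get @ H0 ⇒ 3
put(3) @ H0 ⇒ s:=3
ask @ H2 ⇒ 1
put(1) @ H0 ⇒ s:=1
H0 returns (0, 1)
H1 returns (0, 1)
H2 returns (0, 1)
H3 returns (0, 1)
= (0, 1)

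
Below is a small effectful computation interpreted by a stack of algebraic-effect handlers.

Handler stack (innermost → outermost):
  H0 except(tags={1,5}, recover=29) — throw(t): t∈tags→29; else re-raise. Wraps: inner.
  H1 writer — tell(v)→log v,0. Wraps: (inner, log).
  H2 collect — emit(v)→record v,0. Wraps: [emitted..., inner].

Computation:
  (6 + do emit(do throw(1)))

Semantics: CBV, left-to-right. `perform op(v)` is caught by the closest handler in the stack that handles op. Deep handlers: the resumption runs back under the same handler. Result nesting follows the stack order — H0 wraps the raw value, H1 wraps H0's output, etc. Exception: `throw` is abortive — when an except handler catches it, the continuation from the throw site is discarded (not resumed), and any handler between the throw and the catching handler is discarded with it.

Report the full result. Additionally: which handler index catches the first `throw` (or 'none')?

Working:
throw(1) @ H0 caught ⇒ 29
H1 returns (29, ())
H2 returns [(29, ())]
= [(29, ())]

Answer: [(29, ())] ; first throw caught by: H0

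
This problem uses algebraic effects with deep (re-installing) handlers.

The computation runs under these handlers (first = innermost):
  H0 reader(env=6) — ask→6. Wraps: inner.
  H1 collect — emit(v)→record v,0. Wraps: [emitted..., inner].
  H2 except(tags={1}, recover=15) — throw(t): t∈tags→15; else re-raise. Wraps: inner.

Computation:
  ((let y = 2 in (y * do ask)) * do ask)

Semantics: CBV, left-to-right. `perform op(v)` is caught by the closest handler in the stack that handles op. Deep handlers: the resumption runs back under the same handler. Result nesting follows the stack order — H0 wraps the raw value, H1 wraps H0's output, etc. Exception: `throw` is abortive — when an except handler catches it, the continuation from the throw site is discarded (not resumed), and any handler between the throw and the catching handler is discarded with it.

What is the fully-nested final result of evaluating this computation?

Answer: [72]

Evaluation trace:
ask @ H0 ⇒ 6
ask @ H0 ⇒ 6
H0 returns 72
H1 returns [72]
H2 returns [72]
= [72]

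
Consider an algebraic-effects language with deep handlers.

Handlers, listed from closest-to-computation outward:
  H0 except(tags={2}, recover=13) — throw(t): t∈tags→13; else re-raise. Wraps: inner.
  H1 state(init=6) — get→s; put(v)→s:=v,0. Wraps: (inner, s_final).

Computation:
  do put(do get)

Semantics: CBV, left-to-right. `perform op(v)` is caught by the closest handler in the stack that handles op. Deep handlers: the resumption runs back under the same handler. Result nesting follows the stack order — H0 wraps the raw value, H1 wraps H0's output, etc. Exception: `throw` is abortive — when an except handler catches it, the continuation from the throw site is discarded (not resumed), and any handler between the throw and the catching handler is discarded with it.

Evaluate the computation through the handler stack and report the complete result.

Evaluation trace:
get @ H1 ⇒ 6
put(6) @ H1 ⇒ s:=6
H0 returns 0
H1 returns (0, 6)
= (0, 6)

Answer: (0, 6)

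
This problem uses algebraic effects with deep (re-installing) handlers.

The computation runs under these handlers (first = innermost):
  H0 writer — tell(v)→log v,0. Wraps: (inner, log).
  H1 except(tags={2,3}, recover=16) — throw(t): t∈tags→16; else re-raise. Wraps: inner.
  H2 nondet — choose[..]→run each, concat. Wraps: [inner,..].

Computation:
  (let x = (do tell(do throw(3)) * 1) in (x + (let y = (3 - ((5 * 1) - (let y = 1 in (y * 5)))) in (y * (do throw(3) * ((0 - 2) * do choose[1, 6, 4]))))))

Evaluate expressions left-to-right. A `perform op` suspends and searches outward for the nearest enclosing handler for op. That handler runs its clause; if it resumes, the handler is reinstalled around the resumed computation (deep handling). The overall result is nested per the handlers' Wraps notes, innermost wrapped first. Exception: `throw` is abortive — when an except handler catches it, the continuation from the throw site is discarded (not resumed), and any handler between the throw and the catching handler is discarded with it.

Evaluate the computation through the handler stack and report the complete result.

Working:
throw(3) @ H1 caught ⇒ 16
H2 returns [16]
= [16]

Answer: [16]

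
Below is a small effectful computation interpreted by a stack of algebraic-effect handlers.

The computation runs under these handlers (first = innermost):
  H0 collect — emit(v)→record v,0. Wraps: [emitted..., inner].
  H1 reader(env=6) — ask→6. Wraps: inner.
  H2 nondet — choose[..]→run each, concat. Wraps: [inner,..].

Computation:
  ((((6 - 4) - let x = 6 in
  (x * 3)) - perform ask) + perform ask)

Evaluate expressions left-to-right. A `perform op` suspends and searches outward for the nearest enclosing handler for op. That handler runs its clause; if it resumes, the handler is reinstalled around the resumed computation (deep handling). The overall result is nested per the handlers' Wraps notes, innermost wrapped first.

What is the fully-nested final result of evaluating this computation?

Step-by-step:
ask @ H1 ⇒ 6
ask @ H1 ⇒ 6
H0 returns [-16]
H1 returns [-16]
H2 returns [[-16]]
= [[-16]]

Answer: [[-16]]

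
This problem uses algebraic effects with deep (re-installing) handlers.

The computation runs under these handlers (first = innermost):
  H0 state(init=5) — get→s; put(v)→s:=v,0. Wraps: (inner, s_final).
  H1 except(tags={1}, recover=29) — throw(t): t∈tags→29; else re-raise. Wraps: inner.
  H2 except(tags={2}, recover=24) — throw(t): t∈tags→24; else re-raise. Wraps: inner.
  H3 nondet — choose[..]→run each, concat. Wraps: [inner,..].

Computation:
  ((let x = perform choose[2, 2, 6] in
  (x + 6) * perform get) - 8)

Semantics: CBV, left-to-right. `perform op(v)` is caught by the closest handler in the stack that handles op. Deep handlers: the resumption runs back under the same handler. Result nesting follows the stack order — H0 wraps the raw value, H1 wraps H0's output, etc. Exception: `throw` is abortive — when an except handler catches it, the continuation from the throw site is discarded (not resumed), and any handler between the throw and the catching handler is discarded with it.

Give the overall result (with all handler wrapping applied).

Evaluation trace:
choose[2, 2, 6] @ H3
  branch[0] choose=2:
    get @ H0 ⇒ 5
    H0 returns (32, 5)
    H1 returns (32, 5)
    H2 returns (32, 5)
    H3 returns [(32, 5)]
  branch[1] choose=2:
    get @ H0 ⇒ 5
    H0 returns (32, 5)
    H1 returns (32, 5)
    H2 returns (32, 5)
    H3 returns [(32, 5)]
  branch[2] choose=6:
    get @ H0 ⇒ 5
    H0 returns (52, 5)
    H1 returns (52, 5)
    H2 returns (52, 5)
    H3 returns [(52, 5)]
= [(32, 5), (32, 5), (52, 5)]

Answer: [(32, 5), (32, 5), (52, 5)]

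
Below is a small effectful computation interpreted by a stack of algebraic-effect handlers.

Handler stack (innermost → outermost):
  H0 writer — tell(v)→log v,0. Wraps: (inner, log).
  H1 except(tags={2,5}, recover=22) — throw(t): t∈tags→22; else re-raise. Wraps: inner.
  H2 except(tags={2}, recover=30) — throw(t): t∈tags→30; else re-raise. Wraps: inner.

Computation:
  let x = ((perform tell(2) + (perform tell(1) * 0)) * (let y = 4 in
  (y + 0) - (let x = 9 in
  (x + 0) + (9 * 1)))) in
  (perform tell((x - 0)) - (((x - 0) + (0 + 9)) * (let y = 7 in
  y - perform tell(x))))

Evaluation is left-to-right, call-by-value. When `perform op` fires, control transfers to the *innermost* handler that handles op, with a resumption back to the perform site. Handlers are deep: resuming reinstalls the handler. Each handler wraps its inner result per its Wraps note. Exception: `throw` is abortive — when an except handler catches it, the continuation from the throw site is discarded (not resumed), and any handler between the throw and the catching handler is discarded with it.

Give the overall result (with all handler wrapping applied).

Working:
tell(2) @ H0 ⇒ log+=2
tell(1) @ H0 ⇒ log+=1
tell(0) @ H0 ⇒ log+=0
tell(0) @ H0 ⇒ log+=0
H0 returns (-63, (2, 1, 0, 0))
H1 returns (-63, (2, 1, 0, 0))
H2 returns (-63, (2, 1, 0, 0))
= (-63, (2, 1, 0, 0))

Answer: (-63, (2, 1, 0, 0))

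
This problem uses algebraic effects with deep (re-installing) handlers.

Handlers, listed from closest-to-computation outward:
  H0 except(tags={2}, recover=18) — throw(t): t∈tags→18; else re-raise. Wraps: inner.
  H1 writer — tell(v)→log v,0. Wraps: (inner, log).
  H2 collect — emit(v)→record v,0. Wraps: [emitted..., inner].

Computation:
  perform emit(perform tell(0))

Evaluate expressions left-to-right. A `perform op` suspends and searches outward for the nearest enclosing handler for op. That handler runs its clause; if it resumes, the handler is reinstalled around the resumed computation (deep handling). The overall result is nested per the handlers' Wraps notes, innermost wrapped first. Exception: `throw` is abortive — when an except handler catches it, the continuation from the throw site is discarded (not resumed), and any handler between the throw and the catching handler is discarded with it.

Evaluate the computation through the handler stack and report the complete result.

Working:
tell(0) @ H1 ⇒ log+=0
emit(0) @ H2 ⇒ out+=0
H0 returns 0
H1 returns (0, (0))
H2 returns [0, (0, (0))]
= [0, (0, (0))]

Answer: [0, (0, (0))]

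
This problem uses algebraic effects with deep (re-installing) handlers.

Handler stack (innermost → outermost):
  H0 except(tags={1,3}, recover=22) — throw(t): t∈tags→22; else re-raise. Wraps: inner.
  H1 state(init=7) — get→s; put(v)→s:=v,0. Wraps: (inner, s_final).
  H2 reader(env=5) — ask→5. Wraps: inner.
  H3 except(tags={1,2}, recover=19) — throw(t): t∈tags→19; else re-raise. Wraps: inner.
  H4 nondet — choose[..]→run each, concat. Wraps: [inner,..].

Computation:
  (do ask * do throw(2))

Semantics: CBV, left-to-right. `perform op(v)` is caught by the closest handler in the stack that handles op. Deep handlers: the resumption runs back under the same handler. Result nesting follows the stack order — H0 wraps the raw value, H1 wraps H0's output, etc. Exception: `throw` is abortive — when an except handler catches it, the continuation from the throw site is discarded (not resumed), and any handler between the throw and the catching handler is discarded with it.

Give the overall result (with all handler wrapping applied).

Step-by-step:
ask @ H2 ⇒ 5
throw(2) @ H0 re-raised
throw(2) @ H3 caught ⇒ 19
H4 returns [19]
= [19]

Answer: [19]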